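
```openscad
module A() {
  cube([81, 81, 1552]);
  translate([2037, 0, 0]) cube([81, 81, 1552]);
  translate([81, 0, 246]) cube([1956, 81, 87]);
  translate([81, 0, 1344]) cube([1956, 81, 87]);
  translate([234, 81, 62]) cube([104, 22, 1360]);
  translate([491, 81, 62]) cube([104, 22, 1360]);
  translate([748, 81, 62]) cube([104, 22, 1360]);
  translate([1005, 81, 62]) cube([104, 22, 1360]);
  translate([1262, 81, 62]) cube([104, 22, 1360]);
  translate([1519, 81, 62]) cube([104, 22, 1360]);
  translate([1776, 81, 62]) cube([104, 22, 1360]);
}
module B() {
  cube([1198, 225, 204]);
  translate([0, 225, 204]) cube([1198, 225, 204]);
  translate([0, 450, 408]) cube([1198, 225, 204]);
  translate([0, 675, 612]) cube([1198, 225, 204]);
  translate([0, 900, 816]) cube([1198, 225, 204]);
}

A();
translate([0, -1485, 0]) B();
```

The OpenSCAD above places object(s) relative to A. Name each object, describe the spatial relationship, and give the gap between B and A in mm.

The staircase's nearest face is 360 mm from the fence section's −y face.

A is a fence section. B is a staircase. The staircase is on the floor beside the fence section on its −y side. The gap between the staircase and the fence section is 360 mm.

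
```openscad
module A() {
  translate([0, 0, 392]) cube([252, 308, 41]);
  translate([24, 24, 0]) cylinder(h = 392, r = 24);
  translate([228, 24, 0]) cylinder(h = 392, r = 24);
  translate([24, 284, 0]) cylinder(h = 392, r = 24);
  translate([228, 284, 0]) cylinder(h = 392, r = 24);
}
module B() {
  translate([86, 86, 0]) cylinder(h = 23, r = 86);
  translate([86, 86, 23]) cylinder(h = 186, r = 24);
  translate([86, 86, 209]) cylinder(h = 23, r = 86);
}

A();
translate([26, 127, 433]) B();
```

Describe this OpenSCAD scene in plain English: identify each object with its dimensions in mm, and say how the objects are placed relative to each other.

A is a four-legged stool. The seat is 252×308 mm, 41 mm thick, top at z = 433 mm. It stands on four round legs, each 48 mm in diameter, from z = 0 to the seat underside, each leg's axis is inset half a diameter from the nearest pair of seat edges (so the leg's bounding box is flush with the corner).

B is a spool: two coaxial disc flanges of radius 86 mm and thickness 23 mm, joined by a core cylinder of radius 24 mm and height 186 mm. The lower flange rests on z = 0 and the three cylinders share a vertical axis.

The spool is on top of the stool.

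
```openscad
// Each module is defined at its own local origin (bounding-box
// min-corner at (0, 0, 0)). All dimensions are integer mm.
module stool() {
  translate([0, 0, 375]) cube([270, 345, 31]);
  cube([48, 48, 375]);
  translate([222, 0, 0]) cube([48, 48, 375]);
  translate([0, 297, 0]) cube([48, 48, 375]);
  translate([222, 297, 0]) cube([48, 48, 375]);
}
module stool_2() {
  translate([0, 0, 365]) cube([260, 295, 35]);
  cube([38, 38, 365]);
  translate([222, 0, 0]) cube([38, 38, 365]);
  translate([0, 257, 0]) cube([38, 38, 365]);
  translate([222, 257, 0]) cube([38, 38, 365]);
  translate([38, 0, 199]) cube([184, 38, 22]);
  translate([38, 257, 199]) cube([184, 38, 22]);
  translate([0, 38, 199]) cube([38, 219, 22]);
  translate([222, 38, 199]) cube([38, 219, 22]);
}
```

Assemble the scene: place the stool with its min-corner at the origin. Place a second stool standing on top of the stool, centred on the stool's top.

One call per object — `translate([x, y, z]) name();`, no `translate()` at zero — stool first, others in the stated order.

stool();
translate([5, 25, 406]) stool_2();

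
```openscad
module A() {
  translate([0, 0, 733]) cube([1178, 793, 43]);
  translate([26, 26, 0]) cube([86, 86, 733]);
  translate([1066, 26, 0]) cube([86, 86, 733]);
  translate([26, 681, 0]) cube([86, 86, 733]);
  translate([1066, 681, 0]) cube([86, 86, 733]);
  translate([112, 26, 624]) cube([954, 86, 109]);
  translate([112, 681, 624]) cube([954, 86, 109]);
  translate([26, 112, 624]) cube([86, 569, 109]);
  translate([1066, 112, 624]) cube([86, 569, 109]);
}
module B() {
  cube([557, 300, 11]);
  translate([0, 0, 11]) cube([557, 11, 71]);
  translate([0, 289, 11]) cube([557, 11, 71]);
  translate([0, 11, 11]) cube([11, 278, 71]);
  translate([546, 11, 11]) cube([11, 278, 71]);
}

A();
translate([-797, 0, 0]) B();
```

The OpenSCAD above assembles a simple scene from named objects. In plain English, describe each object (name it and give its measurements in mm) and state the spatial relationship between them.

A is a table with a 1178×793 mm rectangular top, 43 mm thick, top surface at z = 776 mm, supported by four 86×86 mm square legs, each inset 26 mm from the nearest pair of top edges, running from the floor. Four apron rails, 86 mm thick and 109 mm tall, run between adjacent legs with their top edges flush with the underside of the top and their outer faces flush with the legs' outer faces.

B is an open storage box with external size 557×300×82 mm and wall thickness 11 mm (the base is also 11 mm thick). The base covers the whole footprint; the four walls stand on the base, with the y-facing walls full-width and the x-facing walls fitting between their inner faces.

The open box is on the floor beside the table on its −x side.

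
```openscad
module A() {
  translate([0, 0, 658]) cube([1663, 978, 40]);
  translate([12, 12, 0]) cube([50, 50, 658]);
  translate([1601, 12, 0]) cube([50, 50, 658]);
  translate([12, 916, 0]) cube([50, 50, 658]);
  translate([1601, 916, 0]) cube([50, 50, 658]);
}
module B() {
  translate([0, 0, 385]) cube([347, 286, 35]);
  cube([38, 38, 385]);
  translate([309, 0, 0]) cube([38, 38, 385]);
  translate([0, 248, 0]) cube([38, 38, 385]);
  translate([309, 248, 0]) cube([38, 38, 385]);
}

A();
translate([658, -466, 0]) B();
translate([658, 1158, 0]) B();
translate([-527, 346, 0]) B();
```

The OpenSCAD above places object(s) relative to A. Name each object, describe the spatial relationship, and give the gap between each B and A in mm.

Each stool's nearest face is 180 mm from the table's bounding box.

A is a table. B is a stool. Three stools sit around the table at the −y, +y, −x sides. The gap between each stool and the table is 180 mm.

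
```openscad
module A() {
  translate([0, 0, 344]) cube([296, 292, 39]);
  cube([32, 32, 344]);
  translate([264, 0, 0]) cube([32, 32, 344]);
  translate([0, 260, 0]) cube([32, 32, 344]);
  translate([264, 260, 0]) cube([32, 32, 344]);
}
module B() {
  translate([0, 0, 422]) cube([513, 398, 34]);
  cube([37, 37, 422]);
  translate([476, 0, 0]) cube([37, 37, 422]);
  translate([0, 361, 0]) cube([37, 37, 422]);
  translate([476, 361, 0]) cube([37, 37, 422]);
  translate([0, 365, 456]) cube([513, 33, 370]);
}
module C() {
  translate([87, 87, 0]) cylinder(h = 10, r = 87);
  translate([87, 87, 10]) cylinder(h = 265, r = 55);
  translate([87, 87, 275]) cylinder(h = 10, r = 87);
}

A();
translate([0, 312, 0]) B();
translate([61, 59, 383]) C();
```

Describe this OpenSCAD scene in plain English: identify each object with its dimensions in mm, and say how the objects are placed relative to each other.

A is a four-legged stool. The seat is 296×292 mm, 39 mm thick, top at z = 383 mm. It stands on four square legs, each 32×32 mm in cross-section, from z = 0 to the seat underside, each flush with a corner of the seat.

B is a chair: 513×398 mm seat, 34 mm thick, top at z = 456 mm, on four 37 mm square corner legs flush with the seat edges. A 33 mm thick backrest slab spans the full seat width, extending 370 mm above the seat top, its back face flush with the seat's +y edge.

C is a spool: two coaxial disc flanges of radius 87 mm and thickness 10 mm, joined by a core cylinder of radius 55 mm and height 265 mm. The lower flange rests on z = 0 and the three cylinders share a vertical axis.

The chair is on the floor beside the stool on its +y side. The spool is on top of the stool, centred.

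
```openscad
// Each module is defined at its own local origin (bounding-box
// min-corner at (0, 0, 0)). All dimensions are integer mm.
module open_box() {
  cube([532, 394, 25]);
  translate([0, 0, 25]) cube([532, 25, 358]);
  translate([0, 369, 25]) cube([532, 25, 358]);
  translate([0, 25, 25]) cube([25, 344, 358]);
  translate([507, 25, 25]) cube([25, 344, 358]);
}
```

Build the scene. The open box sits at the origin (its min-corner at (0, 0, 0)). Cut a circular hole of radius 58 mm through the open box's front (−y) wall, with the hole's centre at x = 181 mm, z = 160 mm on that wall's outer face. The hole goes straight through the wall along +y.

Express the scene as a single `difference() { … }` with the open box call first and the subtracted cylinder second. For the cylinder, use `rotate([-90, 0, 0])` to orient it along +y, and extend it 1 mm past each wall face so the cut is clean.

difference() {
  open_box();
  translate([181, -1, 160]) rotate([-90, 0, 0]) cylinder(h = 27, r = 58);
}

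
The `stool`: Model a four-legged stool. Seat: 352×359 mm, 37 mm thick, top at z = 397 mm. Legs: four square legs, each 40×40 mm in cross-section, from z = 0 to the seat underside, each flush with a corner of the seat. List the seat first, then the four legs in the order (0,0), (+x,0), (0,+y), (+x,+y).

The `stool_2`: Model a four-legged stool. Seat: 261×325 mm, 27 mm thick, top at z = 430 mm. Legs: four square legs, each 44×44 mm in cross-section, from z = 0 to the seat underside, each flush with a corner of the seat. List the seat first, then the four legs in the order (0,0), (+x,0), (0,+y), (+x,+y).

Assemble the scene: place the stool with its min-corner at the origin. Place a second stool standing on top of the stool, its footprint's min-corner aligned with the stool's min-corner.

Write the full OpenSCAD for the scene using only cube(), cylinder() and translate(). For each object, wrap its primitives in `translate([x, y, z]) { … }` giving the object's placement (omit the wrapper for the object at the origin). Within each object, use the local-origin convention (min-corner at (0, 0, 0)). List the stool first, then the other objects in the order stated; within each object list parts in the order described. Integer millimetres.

translate([0, 0, 360]) cube([352, 359, 37]);
cube([40, 40, 360]);
translate([312, 0, 0]) cube([40, 40, 360]);
translate([0, 319, 0]) cube([40, 40, 360]);
translate([312, 319, 0]) cube([40, 40, 360]);
translate([0, 0, 397]) {
  translate([0, 0, 403]) cube([261, 325, 27]);
  cube([44, 44, 403]);
  translate([217, 0, 0]) cube([44, 44, 403]);
  translate([0, 281, 0]) cube([44, 44, 403]);
  translate([217, 281, 0]) cube([44, 44, 403]);
}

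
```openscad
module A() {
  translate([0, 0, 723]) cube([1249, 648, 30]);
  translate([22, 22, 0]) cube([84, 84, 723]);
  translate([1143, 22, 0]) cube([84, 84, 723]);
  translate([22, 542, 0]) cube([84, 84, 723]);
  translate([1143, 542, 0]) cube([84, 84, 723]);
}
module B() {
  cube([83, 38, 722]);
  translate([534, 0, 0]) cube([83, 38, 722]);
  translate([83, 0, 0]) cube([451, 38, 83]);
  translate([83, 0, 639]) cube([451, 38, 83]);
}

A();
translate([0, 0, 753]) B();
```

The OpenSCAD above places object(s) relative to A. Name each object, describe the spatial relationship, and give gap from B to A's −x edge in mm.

A is a table. B is a picture frame. The picture frame is on top of the table. The gap from the picture frame to the table's −x edge is 0 mm.

The picture frame's min-x is at 0; the table's min-x is 0; gap = 0 mm.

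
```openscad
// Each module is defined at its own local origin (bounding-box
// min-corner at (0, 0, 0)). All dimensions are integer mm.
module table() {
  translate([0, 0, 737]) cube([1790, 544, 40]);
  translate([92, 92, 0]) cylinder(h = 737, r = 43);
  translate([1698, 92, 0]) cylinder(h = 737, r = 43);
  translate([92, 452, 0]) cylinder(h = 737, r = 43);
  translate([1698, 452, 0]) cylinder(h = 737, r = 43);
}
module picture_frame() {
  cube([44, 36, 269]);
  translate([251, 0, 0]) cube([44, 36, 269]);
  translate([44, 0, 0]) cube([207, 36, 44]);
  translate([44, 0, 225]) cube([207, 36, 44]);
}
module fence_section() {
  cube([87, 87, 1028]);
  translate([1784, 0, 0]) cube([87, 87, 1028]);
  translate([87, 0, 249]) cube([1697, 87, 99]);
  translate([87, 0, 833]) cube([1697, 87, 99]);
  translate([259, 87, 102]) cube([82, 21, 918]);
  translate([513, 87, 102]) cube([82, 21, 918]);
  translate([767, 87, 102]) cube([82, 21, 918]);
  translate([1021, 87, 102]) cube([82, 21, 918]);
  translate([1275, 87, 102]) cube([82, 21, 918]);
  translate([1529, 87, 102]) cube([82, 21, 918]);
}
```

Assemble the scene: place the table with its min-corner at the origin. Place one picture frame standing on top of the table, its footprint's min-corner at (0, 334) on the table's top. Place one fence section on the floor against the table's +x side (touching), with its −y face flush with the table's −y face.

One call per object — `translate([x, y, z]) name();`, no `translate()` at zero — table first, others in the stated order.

table();
translate([0, 334, 777]) picture_frame();
translate([1790, 0, 0]) fence_section();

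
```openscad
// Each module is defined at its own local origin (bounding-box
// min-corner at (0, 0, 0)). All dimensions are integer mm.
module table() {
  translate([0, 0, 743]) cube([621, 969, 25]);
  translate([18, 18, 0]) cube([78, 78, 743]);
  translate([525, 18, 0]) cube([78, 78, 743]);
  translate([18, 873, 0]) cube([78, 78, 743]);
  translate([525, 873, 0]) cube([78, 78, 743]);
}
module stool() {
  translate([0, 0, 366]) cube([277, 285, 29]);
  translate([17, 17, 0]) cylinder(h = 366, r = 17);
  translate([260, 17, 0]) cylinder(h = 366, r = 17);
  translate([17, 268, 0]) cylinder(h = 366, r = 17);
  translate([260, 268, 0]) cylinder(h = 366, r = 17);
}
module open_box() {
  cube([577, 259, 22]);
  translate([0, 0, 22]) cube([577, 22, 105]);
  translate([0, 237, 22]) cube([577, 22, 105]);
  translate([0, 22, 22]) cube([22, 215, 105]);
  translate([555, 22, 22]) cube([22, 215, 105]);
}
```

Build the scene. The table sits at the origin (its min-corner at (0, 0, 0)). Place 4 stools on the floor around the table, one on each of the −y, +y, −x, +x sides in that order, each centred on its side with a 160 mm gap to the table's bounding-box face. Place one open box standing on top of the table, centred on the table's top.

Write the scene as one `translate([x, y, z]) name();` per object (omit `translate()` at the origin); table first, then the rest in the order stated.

table();
translate([172, -445, 0]) stool();
translate([172, 1129, 0]) stool();
translate([-437, 342, 0]) stool();
translate([781, 342, 0]) stool();
translate([22, 355, 768]) open_box();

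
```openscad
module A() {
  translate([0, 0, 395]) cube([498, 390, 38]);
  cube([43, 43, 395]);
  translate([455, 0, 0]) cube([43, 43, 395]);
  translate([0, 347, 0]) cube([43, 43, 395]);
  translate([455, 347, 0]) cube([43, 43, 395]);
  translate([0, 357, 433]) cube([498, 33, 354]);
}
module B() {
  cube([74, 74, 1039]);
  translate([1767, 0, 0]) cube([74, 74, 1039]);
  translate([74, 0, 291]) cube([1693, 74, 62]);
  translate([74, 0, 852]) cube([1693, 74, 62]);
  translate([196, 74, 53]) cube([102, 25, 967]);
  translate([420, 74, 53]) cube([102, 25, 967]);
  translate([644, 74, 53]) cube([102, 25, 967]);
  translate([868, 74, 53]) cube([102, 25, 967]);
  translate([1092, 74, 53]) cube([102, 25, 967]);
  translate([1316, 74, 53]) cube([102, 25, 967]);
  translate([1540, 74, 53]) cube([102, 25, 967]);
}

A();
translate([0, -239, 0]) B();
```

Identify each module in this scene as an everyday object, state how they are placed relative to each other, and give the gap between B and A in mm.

A is a chair. B is a fence section. The fence section is on the floor beside the chair on its −y side. The gap between the fence section and the chair is 140 mm.

The fence section's nearest face is 140 mm from the chair's −y face.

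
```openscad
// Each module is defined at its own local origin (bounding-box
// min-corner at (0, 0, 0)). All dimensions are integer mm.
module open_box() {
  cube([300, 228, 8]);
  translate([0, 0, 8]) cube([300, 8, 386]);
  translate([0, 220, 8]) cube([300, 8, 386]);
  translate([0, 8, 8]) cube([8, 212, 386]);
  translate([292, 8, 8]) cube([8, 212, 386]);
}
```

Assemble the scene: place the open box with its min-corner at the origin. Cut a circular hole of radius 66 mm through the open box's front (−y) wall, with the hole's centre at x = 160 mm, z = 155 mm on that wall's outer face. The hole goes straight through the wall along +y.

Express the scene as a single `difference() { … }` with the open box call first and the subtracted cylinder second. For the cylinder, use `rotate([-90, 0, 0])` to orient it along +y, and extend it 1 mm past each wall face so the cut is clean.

difference() {
  open_box();
  translate([160, -1, 155]) rotate([-90, 0, 0]) cylinder(h = 10, r = 66);
}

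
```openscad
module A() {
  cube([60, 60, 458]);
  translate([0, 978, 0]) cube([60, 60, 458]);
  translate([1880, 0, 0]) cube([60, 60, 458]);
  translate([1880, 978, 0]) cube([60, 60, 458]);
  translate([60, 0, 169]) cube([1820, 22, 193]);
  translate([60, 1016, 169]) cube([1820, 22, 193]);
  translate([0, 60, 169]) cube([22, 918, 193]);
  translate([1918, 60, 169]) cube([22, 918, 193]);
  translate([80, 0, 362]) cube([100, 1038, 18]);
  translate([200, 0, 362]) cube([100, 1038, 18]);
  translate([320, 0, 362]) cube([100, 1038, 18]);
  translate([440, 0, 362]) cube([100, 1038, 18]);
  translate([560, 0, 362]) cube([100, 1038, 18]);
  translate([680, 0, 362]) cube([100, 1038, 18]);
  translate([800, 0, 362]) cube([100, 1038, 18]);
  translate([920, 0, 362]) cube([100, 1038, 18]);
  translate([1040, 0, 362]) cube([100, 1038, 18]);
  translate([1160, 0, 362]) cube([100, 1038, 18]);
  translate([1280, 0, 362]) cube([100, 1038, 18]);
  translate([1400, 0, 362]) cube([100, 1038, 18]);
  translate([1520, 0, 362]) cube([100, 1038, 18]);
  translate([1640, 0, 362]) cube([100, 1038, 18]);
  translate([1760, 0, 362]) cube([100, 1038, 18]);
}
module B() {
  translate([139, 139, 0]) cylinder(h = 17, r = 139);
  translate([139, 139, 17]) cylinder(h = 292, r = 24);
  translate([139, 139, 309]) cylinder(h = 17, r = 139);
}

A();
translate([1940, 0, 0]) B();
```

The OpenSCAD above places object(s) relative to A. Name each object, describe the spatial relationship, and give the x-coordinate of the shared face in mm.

A is a bed frame. B is a spool. The spool is against the bed frame's +x side, with their −y faces flush. The x-coordinate of the shared face is 1940 mm.

The bed frame's +x face and the spool's −x face are both at x = 1940 mm.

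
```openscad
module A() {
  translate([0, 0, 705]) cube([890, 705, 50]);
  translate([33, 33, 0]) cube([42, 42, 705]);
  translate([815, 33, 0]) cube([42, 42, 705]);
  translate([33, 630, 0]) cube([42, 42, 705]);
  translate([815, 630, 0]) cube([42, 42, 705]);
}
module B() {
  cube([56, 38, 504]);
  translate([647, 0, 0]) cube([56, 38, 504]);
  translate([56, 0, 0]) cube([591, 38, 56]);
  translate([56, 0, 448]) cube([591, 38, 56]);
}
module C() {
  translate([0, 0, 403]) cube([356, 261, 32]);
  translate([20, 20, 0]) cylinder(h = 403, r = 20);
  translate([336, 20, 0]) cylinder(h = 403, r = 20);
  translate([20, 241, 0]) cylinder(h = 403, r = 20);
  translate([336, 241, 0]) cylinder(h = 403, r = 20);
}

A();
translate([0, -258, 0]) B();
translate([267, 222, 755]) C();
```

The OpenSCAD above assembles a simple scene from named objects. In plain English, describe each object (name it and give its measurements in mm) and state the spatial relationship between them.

A is a table with a 890×705 mm rectangular top, 50 mm thick, top surface at z = 755 mm, supported by four 42×42 mm square legs, each inset 33 mm from the nearest pair of top edges, running from the floor.

B is a rectangular picture frame lying in the x–z plane (depth along y). The opening is 591 mm wide (x) by 392 mm tall (z), surrounded by a border 56 mm wide on all four sides. The frame is 38 mm deep and is made of two full-height vertical stiles with two horizontal rails fitted between them.

C is a four-legged stool. The seat is a 356×261×32 mm slab whose top surface is at z = 435 mm; four round legs, each 40 mm in diameter, run from the floor (z = 0) to the underside of the seat, each leg's axis is inset half a diameter from the nearest pair of seat edges (so the leg's bounding box is flush with the corner).

The picture frame is on the floor beside the table on its −y side. The stool is on top of the table, centred.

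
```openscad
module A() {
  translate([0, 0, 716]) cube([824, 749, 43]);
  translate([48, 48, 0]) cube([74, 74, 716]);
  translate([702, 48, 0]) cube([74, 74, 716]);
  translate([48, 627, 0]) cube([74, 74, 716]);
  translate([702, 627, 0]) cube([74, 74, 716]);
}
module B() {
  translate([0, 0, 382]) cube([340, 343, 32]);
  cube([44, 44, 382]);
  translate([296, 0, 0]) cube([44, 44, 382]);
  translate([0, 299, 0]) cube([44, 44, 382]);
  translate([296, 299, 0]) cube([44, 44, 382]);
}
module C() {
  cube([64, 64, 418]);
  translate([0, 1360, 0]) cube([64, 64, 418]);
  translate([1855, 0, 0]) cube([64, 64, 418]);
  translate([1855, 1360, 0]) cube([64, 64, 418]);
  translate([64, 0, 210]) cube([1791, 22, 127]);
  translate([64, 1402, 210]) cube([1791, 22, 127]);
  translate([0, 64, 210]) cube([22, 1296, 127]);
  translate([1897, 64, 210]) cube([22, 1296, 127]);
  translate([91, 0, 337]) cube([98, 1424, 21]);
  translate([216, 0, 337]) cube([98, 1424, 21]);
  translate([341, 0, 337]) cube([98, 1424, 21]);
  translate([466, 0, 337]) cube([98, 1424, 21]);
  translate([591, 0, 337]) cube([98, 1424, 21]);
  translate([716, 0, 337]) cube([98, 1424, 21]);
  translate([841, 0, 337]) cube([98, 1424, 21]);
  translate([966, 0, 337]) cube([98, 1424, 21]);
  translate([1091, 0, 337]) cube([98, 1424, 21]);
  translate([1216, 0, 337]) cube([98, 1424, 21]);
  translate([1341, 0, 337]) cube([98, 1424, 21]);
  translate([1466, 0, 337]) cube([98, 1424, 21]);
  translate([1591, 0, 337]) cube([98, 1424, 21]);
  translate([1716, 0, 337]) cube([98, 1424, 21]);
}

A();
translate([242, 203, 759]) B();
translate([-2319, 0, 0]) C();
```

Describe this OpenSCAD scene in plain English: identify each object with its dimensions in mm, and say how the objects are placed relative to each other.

A is a rectangular dining table. The top is 824×749×43 mm with its upper surface at z = 759 mm. It stands on four 74×74 mm square legs, each inset 48 mm from the nearest pair of top edges, running from the floor to the underside of the top.

B is a four-legged stool. The seat is 340×343 mm, 32 mm thick, top at z = 414 mm. It stands on four square legs, each 44×44 mm in cross-section, from z = 0 to the seat underside, each flush with a corner of the seat.

C is a bed frame 1919 mm long (x) by 1424 mm wide (y). Four 64×64 mm corner posts, 418 mm tall, at the corners of the footprint. Four rails of 22 mm thickness and 127 mm height run between adjacent posts with their undersides at z = 210 mm, their outer faces flush with the outside of the frame (the two x-running rails run between the posts' inner faces; the two y-running rails run between the posts' inner faces). 14 slats, each 98 mm wide (x) and 21 mm thick, lie across the top of the two x-running rails, running the full 1424 mm width of the frame in y; the slats are evenly spaced along x between the inner faces of the end posts with equal gaps (rounded down to the nearest mm) at the −x end and between each pair — any rounding remainder accumulates at the +x end.

The stool is on top of the table, centred. The bed frame is on the floor beside the table on its −x side.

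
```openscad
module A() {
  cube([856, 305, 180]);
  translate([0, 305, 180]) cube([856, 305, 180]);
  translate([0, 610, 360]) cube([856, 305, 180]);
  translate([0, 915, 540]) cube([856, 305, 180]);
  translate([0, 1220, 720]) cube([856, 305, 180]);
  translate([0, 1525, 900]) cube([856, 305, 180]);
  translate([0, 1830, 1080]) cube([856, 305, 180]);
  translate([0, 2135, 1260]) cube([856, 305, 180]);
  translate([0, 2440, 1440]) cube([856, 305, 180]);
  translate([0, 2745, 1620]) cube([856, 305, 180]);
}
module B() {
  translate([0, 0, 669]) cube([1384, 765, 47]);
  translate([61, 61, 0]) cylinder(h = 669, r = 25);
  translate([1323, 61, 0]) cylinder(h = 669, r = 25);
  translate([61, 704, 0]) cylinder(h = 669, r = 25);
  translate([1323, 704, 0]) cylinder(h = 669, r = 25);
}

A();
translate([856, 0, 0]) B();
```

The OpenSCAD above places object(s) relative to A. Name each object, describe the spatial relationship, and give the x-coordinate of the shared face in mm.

A is a staircase. B is a table. The table is against the staircase's +x side, with their −y faces flush. The x-coordinate of the shared face is 856 mm.

The staircase's +x face and the table's −x face are both at x = 856 mm.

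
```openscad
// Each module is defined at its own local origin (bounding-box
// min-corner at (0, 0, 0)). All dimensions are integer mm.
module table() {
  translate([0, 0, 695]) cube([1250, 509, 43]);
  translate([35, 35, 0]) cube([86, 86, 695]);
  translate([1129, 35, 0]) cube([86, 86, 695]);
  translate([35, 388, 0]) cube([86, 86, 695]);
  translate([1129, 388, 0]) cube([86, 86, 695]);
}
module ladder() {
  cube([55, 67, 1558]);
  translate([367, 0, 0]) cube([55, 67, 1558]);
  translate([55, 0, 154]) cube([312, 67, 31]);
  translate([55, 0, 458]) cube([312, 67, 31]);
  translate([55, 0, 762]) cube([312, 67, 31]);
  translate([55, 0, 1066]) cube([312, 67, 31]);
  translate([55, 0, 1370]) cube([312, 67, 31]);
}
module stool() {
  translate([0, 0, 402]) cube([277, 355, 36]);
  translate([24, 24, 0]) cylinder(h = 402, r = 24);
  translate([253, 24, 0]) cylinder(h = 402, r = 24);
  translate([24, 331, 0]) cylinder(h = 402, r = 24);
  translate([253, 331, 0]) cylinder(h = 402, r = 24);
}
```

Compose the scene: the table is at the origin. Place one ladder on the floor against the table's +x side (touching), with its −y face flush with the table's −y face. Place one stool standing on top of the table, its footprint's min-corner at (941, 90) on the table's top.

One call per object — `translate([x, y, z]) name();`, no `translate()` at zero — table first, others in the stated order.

table();
translate([1250, 0, 0]) ladder();
translate([941, 90, 738]) stool();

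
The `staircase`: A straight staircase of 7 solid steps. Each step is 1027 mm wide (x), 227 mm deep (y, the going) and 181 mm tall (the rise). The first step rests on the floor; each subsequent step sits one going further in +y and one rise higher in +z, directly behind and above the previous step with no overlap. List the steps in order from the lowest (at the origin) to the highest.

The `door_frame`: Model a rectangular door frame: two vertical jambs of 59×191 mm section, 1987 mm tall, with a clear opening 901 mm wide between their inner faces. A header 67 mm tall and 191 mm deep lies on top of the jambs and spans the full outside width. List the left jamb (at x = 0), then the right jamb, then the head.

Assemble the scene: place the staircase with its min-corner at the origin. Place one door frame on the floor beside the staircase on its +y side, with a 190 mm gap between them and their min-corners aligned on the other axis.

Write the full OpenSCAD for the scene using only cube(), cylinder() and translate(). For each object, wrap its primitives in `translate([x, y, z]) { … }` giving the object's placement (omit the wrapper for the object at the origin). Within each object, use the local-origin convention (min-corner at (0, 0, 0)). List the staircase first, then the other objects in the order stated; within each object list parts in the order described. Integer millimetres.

cube([1027, 227, 181]);
translate([0, 227, 181]) cube([1027, 227, 181]);
translate([0, 454, 362]) cube([1027, 227, 181]);
translate([0, 681, 543]) cube([1027, 227, 181]);
translate([0, 908, 724]) cube([1027, 227, 181]);
translate([0, 1135, 905]) cube([1027, 227, 181]);
translate([0, 1362, 1086]) cube([1027, 227, 181]);
translate([0, 1779, 0]) {
  cube([59, 191, 1987]);
  translate([960, 0, 0]) cube([59, 191, 1987]);
  translate([0, 0, 1987]) cube([1019, 191, 67]);
}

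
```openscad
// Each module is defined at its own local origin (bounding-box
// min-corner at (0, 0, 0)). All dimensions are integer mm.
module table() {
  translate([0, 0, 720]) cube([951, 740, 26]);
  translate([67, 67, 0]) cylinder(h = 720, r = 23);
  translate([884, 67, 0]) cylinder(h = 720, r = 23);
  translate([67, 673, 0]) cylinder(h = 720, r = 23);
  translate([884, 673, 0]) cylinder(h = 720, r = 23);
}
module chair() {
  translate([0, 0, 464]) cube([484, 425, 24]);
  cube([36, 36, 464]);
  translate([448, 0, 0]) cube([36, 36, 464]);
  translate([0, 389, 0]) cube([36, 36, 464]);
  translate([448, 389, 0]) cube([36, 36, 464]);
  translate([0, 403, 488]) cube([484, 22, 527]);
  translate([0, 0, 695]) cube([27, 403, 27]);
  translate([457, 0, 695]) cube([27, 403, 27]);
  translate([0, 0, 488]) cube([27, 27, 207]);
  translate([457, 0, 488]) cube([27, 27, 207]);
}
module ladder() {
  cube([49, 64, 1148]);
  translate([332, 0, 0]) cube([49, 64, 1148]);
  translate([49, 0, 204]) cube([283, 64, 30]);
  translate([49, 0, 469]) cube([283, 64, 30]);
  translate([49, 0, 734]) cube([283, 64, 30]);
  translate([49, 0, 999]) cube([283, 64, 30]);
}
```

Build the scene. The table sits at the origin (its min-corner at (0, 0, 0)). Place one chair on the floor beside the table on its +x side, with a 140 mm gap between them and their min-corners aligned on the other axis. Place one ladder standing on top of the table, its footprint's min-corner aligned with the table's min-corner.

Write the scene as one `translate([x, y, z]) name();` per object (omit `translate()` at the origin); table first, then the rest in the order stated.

table();
translate([1091, 0, 0]) chair();
translate([0, 0, 746]) ladder();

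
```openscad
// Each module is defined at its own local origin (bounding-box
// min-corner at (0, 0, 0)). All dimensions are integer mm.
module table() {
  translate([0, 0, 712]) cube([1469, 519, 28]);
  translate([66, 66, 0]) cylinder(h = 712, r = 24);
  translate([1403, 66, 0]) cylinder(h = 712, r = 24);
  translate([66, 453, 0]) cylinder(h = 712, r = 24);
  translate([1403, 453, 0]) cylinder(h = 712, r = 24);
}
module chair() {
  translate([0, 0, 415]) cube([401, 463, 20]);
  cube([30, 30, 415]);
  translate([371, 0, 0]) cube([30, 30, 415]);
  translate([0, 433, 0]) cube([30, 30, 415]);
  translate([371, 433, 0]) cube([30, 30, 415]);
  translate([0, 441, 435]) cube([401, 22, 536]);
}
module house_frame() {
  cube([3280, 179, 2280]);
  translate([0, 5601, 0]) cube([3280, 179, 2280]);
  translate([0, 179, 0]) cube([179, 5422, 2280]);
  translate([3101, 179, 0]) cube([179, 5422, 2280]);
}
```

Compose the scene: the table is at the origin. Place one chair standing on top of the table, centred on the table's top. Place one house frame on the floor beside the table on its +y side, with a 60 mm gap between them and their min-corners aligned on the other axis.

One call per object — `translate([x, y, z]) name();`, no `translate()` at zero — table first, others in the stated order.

table();
translate([534, 28, 740]) chair();
translate([0, 579, 0]) house_frame();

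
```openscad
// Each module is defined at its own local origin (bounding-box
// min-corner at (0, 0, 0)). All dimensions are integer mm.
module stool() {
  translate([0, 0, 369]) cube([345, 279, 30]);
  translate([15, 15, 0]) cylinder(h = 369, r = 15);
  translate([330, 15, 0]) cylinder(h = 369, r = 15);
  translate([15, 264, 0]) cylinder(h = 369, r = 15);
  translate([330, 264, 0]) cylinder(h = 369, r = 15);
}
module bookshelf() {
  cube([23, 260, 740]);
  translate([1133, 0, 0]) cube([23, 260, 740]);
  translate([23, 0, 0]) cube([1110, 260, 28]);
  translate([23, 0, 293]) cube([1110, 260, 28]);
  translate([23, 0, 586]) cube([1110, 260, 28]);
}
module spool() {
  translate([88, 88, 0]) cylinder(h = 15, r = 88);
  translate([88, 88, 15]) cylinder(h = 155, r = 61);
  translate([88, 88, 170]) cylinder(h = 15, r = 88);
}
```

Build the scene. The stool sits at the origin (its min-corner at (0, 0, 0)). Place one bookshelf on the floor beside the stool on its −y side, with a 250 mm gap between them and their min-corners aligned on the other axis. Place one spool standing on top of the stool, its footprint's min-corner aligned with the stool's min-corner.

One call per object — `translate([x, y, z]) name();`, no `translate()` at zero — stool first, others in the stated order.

stool();
translate([0, -510, 0]) bookshelf();
translate([0, 0, 399]) spool();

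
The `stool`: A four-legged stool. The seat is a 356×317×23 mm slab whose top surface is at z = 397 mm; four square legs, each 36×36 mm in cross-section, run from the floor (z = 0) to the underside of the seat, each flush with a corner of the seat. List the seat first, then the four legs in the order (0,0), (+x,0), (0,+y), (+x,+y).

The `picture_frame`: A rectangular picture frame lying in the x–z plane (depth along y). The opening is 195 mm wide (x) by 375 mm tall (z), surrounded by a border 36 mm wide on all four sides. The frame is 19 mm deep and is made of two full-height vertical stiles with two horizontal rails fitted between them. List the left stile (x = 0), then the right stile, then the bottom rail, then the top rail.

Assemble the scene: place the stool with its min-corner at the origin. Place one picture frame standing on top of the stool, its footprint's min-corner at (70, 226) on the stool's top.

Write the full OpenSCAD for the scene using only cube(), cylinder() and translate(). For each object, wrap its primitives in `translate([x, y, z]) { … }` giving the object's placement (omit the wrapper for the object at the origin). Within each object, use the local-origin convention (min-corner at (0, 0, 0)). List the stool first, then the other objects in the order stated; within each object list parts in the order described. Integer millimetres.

translate([0, 0, 374]) cube([356, 317, 23]);
cube([36, 36, 374]);
translate([320, 0, 0]) cube([36, 36, 374]);
translate([0, 281, 0]) cube([36, 36, 374]);
translate([320, 281, 0]) cube([36, 36, 374]);
translate([70, 226, 397]) {
  cube([36, 19, 447]);
  translate([231, 0, 0]) cube([36, 19, 447]);
  translate([36, 0, 0]) cube([195, 19, 36]);
  translate([36, 0, 411]) cube([195, 19, 36]);
}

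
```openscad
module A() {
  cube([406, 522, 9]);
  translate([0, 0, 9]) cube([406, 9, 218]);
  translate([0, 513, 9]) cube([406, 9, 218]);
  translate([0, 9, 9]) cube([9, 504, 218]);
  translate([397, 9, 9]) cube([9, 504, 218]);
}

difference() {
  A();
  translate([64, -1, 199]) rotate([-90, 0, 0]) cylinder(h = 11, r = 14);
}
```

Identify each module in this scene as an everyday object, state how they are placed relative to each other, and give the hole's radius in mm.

The subtracted cylinder has r = 14 mm.

A is an open box. The open box has a circular hole through its front wall. The hole's radius is 14 mm.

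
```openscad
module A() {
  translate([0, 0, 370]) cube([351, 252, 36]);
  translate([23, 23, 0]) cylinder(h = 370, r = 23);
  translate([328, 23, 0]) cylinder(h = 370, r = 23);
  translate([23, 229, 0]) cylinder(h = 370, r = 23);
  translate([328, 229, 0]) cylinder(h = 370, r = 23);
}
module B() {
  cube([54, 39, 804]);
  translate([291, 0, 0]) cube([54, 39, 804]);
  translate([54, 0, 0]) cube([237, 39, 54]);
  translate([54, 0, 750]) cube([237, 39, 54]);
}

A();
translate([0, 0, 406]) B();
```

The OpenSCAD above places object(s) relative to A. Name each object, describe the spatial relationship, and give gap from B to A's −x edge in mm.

A is a stool. B is a picture frame. The picture frame is on top of the stool. The gap from the picture frame to the stool's −x edge is 0 mm.

The picture frame's min-x is at 0; the stool's min-x is 0; gap = 0 mm.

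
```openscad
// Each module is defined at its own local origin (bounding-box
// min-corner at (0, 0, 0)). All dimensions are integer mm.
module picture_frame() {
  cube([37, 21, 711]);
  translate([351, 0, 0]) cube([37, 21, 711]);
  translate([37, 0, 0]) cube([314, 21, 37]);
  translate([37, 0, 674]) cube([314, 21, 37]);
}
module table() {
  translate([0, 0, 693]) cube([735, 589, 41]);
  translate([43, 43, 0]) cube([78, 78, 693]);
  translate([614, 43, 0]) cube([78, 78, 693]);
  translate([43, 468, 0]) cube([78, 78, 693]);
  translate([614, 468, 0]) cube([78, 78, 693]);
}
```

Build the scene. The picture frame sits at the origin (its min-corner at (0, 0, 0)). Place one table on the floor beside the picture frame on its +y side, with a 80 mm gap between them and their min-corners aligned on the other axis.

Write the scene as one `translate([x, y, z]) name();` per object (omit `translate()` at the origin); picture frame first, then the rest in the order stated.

picture_frame();
translate([0, 101, 0]) table();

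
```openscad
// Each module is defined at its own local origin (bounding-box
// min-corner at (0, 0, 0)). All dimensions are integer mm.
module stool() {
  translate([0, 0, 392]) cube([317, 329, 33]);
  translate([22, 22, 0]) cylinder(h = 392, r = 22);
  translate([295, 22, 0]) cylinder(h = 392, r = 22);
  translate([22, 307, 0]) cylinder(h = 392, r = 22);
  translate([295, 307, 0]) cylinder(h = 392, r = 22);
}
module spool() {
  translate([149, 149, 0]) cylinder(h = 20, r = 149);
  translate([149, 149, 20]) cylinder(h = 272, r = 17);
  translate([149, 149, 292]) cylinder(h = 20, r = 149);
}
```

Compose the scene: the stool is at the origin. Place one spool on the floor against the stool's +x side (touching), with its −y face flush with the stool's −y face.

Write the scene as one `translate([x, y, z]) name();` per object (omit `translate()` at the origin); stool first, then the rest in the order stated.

stool();
translate([317, 0, 0]) spool();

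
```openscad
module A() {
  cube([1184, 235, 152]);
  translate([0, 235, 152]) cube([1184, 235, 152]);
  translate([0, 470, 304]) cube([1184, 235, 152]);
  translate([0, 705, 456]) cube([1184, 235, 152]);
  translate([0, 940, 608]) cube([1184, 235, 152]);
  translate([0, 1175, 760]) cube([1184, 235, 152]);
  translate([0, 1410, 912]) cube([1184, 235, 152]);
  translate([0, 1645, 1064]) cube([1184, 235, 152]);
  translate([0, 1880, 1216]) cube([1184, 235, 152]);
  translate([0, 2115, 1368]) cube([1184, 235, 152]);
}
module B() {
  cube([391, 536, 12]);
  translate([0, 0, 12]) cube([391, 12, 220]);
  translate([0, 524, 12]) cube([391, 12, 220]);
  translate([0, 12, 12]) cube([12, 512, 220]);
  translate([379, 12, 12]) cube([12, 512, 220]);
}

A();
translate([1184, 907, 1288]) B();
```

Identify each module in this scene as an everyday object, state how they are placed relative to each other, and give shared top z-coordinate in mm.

Both tops at z = 1520 mm.

A is a staircase. B is an open box. The open box is beside the staircase with their tops flush at z = 1520. The shared top z-coordinate is 1520 mm.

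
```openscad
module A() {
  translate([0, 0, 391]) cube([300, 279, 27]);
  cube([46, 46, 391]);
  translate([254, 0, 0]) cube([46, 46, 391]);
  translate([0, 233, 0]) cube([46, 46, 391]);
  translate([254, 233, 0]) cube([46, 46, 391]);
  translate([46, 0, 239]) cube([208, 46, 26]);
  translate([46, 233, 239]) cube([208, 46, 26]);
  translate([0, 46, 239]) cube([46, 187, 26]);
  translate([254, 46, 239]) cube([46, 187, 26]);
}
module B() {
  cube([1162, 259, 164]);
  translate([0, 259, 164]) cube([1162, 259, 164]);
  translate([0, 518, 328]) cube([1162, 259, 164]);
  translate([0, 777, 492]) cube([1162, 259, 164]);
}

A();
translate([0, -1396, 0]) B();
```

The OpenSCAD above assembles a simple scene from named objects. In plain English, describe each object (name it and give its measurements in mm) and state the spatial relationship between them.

A is a simple wooden stool: a rectangular seat 300 mm (x) by 279 mm (y), 27 mm thick, top face at z = 418 mm, on four square legs, each 46×46 mm in cross-section. The legs rest on z = 0, each flush with a corner of the seat. Four stretchers, 46 mm wide and 26 mm tall, connect adjacent legs with their undersides at z = 239 mm, each running between the inner faces of the legs it joins and aligned with the legs' outer faces on the other axis.

B is a straight staircase of 4 solid steps. Each step is 1162 mm wide (x), 259 mm deep (y, the going) and 164 mm tall (the rise). The first step rests on the floor; each subsequent step sits one going further in +y and one rise higher in +z, directly behind and above the previous step with no overlap.

The staircase is on the floor beside the stool on its −y side.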